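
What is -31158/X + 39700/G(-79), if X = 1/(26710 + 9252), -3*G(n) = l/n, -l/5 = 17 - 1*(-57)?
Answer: -41459588742/37 ≈ -1.1205e+9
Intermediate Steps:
l = -370 (l = -5*(17 - 1*(-57)) = -5*(17 + 57) = -5*74 = -370)
G(n) = 370/(3*n) (G(n) = -(-370)/(3*n) = 370/(3*n))
X = 1/35962 ≈ 2.7807e-5
-31158/X + 39700/G(-79) = -31158/1/35962 + 39700/(((370/3)/(-79))) = -31158*35962 + 39700/(((370/3)*(-1/79))) = -1120503996 + 39700/(-370/237) = -1120503996 + 39700*(-237/370) = -1120503996 - 940890/37 = -41459588742/37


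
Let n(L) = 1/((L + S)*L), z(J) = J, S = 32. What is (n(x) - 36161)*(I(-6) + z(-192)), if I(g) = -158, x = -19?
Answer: 3126118800/247 ≈ 1.2656e+7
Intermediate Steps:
n(L) = 1/(L*(32 + L)) (n(L) = 1/((L + 32)*L) = 1/((32 + L)*L) = 1/(L*(32 + L)))
(n(x) - 36161)*(I(-6) + z(-192)) = (1/((-19)*(32 - 19)) - 36161)*(-158 - 192) = (-1/19/13 - 36161)*(-350) = (-1/19*1/13 - 36161)*(-350) = (-1/247 - 36161)*(-350) = -8931768/247*(-350) = 3126118800/247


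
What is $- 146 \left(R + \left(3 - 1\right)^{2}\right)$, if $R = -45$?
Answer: $5986$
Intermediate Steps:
$- 146 \left(R + \left(3 - 1\right)^{2}\right) = - 146 \left(-45 + \left(3 - 1\right)^{2}\right) = - 146 \left(-45 + 2^{2}\right) = - 146 \left(-45 + 4\right) = \left(-146\right) \left(-41\right) = 5986$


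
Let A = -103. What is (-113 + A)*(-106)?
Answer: 22896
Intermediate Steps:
(-113 + A)*(-106) = (-113 - 103)*(-106) = -216*(-106) = 22896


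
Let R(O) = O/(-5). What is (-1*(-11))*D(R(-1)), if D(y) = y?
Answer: 11/5 ≈ 2.2000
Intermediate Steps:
R(O) = -O/5 (R(O) = O*(-⅕) = -O/5)
(-1*(-11))*D(R(-1)) = (-1*(-11))*(-⅕*(-1)) = 11*(⅕) = 11/5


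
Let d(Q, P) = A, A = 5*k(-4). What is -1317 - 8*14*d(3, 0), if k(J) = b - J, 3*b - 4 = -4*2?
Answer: -8431/3 ≈ -2810.3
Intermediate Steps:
b = -4/3 (b = 4/3 + (-4*2)/3 = 4/3 + (⅓)*(-8) = 4/3 - 8/3 = -4/3 ≈ -1.3333)
k(J) = -4/3 - J
A = 40/3 (A = 5*(-4/3 - 1*(-4)) = 5*(-4/3 + 4) = 5*(8/3) = 40/3 ≈ 13.333)
d(Q, P) = 40/3
-1317 - 8*14*d(3, 0) = -1317 - 8*14*40/3 = -1317 - 112*40/3 = -1317 - 1*4480/3 = -1317 - 4480/3 = -8431/3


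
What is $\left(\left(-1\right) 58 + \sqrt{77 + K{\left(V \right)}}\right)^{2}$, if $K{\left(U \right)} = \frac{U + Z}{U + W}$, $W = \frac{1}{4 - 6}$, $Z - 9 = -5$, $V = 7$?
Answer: $\frac{\left(754 - \sqrt{13299}\right)^{2}}{169} \approx 2413.7$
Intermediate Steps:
$Z = 4$ ($Z = 9 - 5 = 4$)
$W = - \frac{1}{2}$ ($W = \frac{1}{-2} = - \frac{1}{2} \approx -0.5$)
$K{\left(U \right)} = \frac{4 + U}{- \frac{1}{2} + U}$ ($K{\left(U \right)} = \frac{U + 4}{U - \frac{1}{2}} = \frac{4 + U}{- \frac{1}{2} + U}$)
$\left(\left(-1\right) 58 + \sqrt{77 + K{\left(V \right)}}\right)^{2} = \left(\left(-1\right) 58 + \sqrt{77 + \frac{2 \left(4 + 7\right)}{-1 + 2 \cdot 7}}\right)^{2} = \left(-58 + \sqrt{77 + 2 \frac{1}{-1 + 14} \cdot 11}\right)^{2} = \left(-58 + \sqrt{77 + 2 \cdot \frac{1}{13} \cdot 11}\right)^{2} = \left(-58 + \sqrt{77 + \frac{22}{13}}\right)^{2} = \left(-58 + \sqrt{\frac{1023}{13}}\right)^{2} = \left(-58 + \frac{\sqrt{13299}}{13}\right)^{2}$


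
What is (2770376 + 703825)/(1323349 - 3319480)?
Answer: -1158067/665377 ≈ -1.7405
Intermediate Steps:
(2770376 + 703825)/(1323349 - 3319480) = 3474201/(-1996131) = 3474201*(-1/1996131) = -1158067/665377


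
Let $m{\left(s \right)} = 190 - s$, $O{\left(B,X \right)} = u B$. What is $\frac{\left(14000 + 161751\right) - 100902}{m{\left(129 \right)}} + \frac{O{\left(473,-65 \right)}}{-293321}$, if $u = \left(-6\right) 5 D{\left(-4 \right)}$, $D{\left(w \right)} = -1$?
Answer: $\frac{21953917939}{17892581} \approx 1227.0$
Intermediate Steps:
$u = 30$ ($u = \left(-6\right) 5 \left(-1\right) = \left(-30\right) \left(-1\right) = 30$)
$O{\left(B,X \right)} = 30 B$
$\frac{\left(14000 + 161751\right) - 100902}{m{\left(129 \right)}} + \frac{O{\left(473,-65 \right)}}{-293321} = \frac{\left(14000 + 161751\right) - 100902}{190 - 129} + \frac{30 \cdot 473}{-293321} = \frac{175751 - 100902}{190 - 129} + 14190 \left(- \frac{1}{293321}\right) = \frac{74849}{61} - \frac{14190}{293321} = \frac{21953917939}{17892581}$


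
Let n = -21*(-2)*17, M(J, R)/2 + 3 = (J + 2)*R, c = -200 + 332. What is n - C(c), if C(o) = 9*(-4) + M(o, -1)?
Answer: 1024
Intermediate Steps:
c = 132
M(J, R) = -6 + 2*R*(2 + J) (M(J, R) = -6 + 2*((J + 2)*R) = -6 + 2*((2 + J)*R) = -6 + 2*(R*(2 + J)) = -6 + 2*R*(2 + J))
n = 714 (n = 42*17 = 714)
C(o) = -46 - 2*o (C(o) = 9*(-4) + (-6 + 4*(-1) + 2*o*(-1)) = -36 + (-6 - 4 - 2*o) = -36 + (-10 - 2*o) = -46 - 2*o)
n - C(c) = 714 - (-46 - 2*132) = 714 - (-46 - 264) = 714 - 1*(-310) = 714 + 310 = 1024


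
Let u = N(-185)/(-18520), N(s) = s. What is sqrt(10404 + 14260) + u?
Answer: 37/3704 + 2*sqrt(6166) ≈ 157.06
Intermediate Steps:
u = 37/3704 (u = -185/(-18520) = -185*(-1/18520) = 37/3704 ≈ 0.0099892)
sqrt(10404 + 14260) + u = sqrt(10404 + 14260) + 37/3704 = sqrt(24664) + 37/3704 = 2*sqrt(6166) + 37/3704 = 37/3704 + 2*sqrt(6166)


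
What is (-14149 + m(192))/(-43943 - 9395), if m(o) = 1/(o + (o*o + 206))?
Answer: 527220037/1987480556 ≈ 0.26527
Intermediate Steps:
m(o) = 1/(206 + o + o**2) (m(o) = 1/(o + (o**2 + 206)) = 1/(o + (206 + o**2)) = 1/(206 + o + o**2))
(-14149 + m(192))/(-43943 - 9395) = (-14149 + 1/(206 + 192 + 192**2))/(-43943 - 9395) = (-14149 + 1/(206 + 192 + 36864))/(-53338) = (-14149 + 1/37262)*(-1/53338) = -527220037/37262*(-1/53338) = 527220037/1987480556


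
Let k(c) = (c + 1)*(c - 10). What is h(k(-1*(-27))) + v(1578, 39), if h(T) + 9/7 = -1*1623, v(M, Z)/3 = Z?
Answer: -10551/7 ≈ -1507.3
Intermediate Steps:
v(M, Z) = 3*Z
k(c) = (1 + c)*(-10 + c)
h(T) = -11370/7 (h(T) = -9/7 - 1*1623 = -9/7 - 1623 = -11370/7)
h(k(-1*(-27))) + v(1578, 39) = -11370/7 + 3*39 = -11370/7 + 117 = -10551/7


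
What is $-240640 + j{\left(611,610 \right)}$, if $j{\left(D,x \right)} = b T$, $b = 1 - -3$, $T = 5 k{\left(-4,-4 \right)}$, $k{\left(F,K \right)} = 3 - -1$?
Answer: $-240560$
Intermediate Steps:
$k{\left(F,K \right)} = 4$ ($k{\left(F,K \right)} = 3 + 1 = 4$)
$T = 20$ ($T = 5 \cdot 4 = 20$)
$b = 4$ ($b = 1 + 3 = 4$)
$j{\left(D,x \right)} = 80$ ($j{\left(D,x \right)} = 4 \cdot 20 = 80$)
$-240640 + j{\left(611,610 \right)} = -240640 + 80 = -240560$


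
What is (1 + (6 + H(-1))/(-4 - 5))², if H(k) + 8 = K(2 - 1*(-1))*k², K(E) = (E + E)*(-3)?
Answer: 841/81 ≈ 10.383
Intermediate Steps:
K(E) = -6*E (K(E) = (2*E)*(-3) = -6*E)
H(k) = -8 - 18*k² (H(k) = -8 + (-6*(2 - 1*(-1)))*k² = -8 + (-6*(2 + 1))*k² = -8 + (-6*3)*k² = -8 - 18*k²)
(1 + (6 + H(-1))/(-4 - 5))² = (1 + (6 + (-8 - 18*(-1)²))/(-4 - 5))² = (1 + (6 + (-8 - 18*1))/(-9))² = (1 + (6 + (-8 - 18))*(-⅑))² = (1 + (6 - 26)*(-⅑))² = (1 - 20*(-⅑))² = (1 + 20/9)² = (29/9)² = 841/81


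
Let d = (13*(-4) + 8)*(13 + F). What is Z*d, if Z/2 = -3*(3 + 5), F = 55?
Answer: 143616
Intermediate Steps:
Z = -48 (Z = 2*(-3*(3 + 5)) = 2*(-3*8) = 2*(-24) = -48)
d = -2992 (d = (13*(-4) + 8)*(13 + 55) = (-52 + 8)*68 = -44*68 = -2992)
Z*d = -48*(-2992) = 143616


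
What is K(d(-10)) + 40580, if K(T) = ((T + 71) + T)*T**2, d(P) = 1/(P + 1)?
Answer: 29583457/729 ≈ 40581.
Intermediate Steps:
d(P) = 1/(1 + P)
K(T) = T**2*(71 + 2*T) (K(T) = ((71 + T) + T)*T**2 = (71 + 2*T)*T**2 = T**2*(71 + 2*T))
K(d(-10)) + 40580 = (1/(1 - 10))**2*(71 + 2/(1 - 10)) + 40580 = (1/(-9))**2*(71 + 2/(-9)) + 40580 = (-1/9)**2*(71 + 2*(-1/9)) + 40580 = (71 - 2/9)/81 + 40580 = (1/81)*(637/9) + 40580 = 637/729 + 40580 = 29583457/729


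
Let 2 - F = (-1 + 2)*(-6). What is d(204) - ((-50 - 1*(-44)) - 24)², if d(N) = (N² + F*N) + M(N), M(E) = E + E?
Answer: 42756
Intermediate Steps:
M(E) = 2*E
F = 8 (F = 2 - (-1 + 2)*(-6) = 2 - (-6) = 2 - 1*(-6) = 2 + 6 = 8)
d(N) = N² + 10*N (d(N) = (N² + 8*N) + 2*N = N² + 10*N)
d(204) - ((-50 - 1*(-44)) - 24)² = 204*(10 + 204) - ((-50 - 1*(-44)) - 24)² = 204*214 - ((-50 + 44) - 24)² = 43656 - (-6 - 24)² = 43656 - 1*(-30)² = 43656 - 1*900 = 43656 - 900 = 42756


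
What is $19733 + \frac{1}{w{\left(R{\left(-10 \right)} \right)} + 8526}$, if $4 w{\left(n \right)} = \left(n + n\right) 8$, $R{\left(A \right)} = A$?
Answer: $\frac{167454239}{8486} \approx 19733.0$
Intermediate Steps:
$w{\left(n \right)} = 4 n$ ($w{\left(n \right)} = \frac{\left(n + n\right) 8}{4} = \frac{2 n 8}{4} = \frac{16 n}{4} = 4 n$)
$19733 + \frac{1}{w{\left(R{\left(-10 \right)} \right)} + 8526} = 19733 + \frac{1}{4 \left(-10\right) + 8526} = 19733 + \frac{1}{-40 + 8526} = 19733 + \frac{1}{8486} = \frac{167454239}{8486}$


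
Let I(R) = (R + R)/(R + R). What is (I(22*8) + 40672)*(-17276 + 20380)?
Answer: 126248992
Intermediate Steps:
I(R) = 1 (I(R) = (2*R)/((2*R)) = (2*R)*(1/(2*R)) = 1)
(I(22*8) + 40672)*(-17276 + 20380) = (1 + 40672)*(-17276 + 20380) = 40673*3104 = 126248992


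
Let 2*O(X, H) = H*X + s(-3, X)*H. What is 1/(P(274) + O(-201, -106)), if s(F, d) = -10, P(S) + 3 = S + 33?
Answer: 1/11487 ≈ 8.7055e-5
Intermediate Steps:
P(S) = 30 + S (P(S) = -3 + (S + 33) = -3 + (33 + S) = 30 + S)
O(X, H) = -5*H + H*X/2 (O(X, H) = (H*X - 10*H)/2 = (-10*H + H*X)/2 = -5*H + H*X/2)
1/(P(274) + O(-201, -106)) = 1/((30 + 274) + (½)*(-106)*(-10 - 201)) = 1/(304 + (½)*(-106)*(-211)) = 1/(304 + 11183) = 1/11487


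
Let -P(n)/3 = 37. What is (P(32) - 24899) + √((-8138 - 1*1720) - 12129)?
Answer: -25010 + 3*I*√2443 ≈ -25010.0 + 148.28*I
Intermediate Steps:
P(n) = -111 (P(n) = -3*37 = -111)
(P(32) - 24899) + √((-8138 - 1*1720) - 12129) = (-111 - 24899) + √((-8138 - 1*1720) - 12129) = -25010 + √((-8138 - 1720) - 12129) = -25010 + √(-9858 - 12129) = -25010 + √(-21987) = -25010 + 3*I*√2443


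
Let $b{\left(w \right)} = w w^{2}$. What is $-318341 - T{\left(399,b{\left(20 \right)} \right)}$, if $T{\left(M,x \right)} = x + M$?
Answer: $-326740$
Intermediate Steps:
$b{\left(w \right)} = w^{3}$
$T{\left(M,x \right)} = M + x$
$-318341 - T{\left(399,b{\left(20 \right)} \right)} = -318341 - \left(399 + 20^{3}\right) = -318341 - \left(399 + 8000\right) = -318341 - 8399 = -326740$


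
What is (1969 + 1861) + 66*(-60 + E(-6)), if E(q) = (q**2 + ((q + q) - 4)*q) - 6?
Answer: 8186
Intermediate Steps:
E(q) = -6 + q**2 + q*(-4 + 2*q) (E(q) = (q**2 + (2*q - 4)*q) - 6 = (q**2 + (-4 + 2*q)*q) - 6 = (q**2 + q*(-4 + 2*q)) - 6 = -6 + q**2 + q*(-4 + 2*q))
(1969 + 1861) + 66*(-60 + E(-6)) = (1969 + 1861) + 66*(-60 + (-6 - 4*(-6) + 3*(-6)**2)) = 3830 + 66*(-60 + (-6 + 24 + 3*36)) = 3830 + 66*(-60 + (-6 + 24 + 108)) = 3830 + 66*(-60 + 126) = 3830 + 66*66 = 3830 + 4356 = 8186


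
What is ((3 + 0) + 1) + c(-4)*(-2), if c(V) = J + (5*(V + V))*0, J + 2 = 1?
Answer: 6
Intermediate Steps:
J = -1 (J = -2 + 1 = -1)
c(V) = -1 (c(V) = -1 + (5*(V + V))*0 = -1 + (5*(2*V))*0 = -1 + (10*V)*0 = -1 + 0 = -1)
((3 + 0) + 1) + c(-4)*(-2) = ((3 + 0) + 1) - 1*(-2) = (3 + 1) + 2 = 4 + 2 = 6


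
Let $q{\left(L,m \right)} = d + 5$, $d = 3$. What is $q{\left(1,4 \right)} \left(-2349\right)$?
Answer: $-18792$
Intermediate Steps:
$q{\left(L,m \right)} = 8$ ($q{\left(L,m \right)} = 3 + 5 = 8$)
$q{\left(1,4 \right)} \left(-2349\right) = 8 \left(-2349\right) = -18792$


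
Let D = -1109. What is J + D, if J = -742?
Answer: -1851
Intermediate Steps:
J + D = -742 - 1109 = -1851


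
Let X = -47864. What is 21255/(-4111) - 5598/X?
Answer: -497167971/98384452 ≈ -5.0533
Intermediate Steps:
21255/(-4111) - 5598/X = 21255/(-4111) - 5598/(-47864) = 21255*(-1/4111) - 5598*(-1/47864) = -21255/4111 + 2799/23932 = -497167971/98384452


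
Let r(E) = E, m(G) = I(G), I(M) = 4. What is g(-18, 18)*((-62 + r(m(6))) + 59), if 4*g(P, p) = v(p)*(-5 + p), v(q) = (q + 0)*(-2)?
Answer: -117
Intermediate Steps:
v(q) = -2*q (v(q) = q*(-2) = -2*q)
m(G) = 4
g(P, p) = -p*(-5 + p)/2 (g(P, p) = ((-2*p)*(-5 + p))/4 = (-2*p*(-5 + p))/4 = -p*(-5 + p)/2)
g(-18, 18)*((-62 + r(m(6))) + 59) = ((½)*18*(5 - 1*18))*((-62 + 4) + 59) = ((½)*18*(5 - 18))*(-58 + 59) = ((½)*18*(-13))*1 = -117*1 = -117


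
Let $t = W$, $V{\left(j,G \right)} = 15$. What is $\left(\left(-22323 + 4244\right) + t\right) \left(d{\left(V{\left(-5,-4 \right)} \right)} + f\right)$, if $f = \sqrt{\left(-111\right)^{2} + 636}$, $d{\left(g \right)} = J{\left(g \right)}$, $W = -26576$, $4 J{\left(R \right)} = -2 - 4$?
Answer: $\frac{133965}{2} - 44655 \sqrt{12957} \approx -5.016 \cdot 10^{6}$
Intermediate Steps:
$J{\left(R \right)} = - \frac{3}{2}$ ($J{\left(R \right)} = \frac{-2 - 4}{4} = \frac{1}{4} \left(-6\right) = - \frac{3}{2}$)
$d{\left(g \right)} = - \frac{3}{2}$
$t = -26576$
$f = \sqrt{12957}$ ($f = \sqrt{12321 + 636} = \sqrt{12957} \approx 113.83$)
$\left(\left(-22323 + 4244\right) + t\right) \left(d{\left(V{\left(-5,-4 \right)} \right)} + f\right) = \left(\left(-22323 + 4244\right) - 26576\right) \left(- \frac{3}{2} + \sqrt{12957}\right) = \left(-18079 - 26576\right) \left(- \frac{3}{2} + \sqrt{12957}\right) = - 44655 \left(- \frac{3}{2} + \sqrt{12957}\right) = \frac{133965}{2} - 44655 \sqrt{12957}$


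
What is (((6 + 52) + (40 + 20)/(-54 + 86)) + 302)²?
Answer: 8381025/64 ≈ 1.3095e+5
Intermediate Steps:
(((6 + 52) + (40 + 20)/(-54 + 86)) + 302)² = ((58 + 60/32) + 302)² = ((58 + 60*(1/32)) + 302)² = ((58 + 15/8) + 302)² = (479/8 + 302)² = (2895/8)² = 8381025/64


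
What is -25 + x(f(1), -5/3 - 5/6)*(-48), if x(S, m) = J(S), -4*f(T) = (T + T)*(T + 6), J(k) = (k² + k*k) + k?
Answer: -1033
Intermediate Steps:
J(k) = k + 2*k² (J(k) = (k² + k²) + k = 2*k² + k = k + 2*k²)
f(T) = -T*(6 + T)/2 (f(T) = -(T + T)*(T + 6)/4 = -2*T*(6 + T)/4 = -T*(6 + T)/2)
x(S, m) = S*(1 + 2*S)
-25 + x(f(1), -5/3 - 5/6)*(-48) = -25 + ((-½*1*(6 + 1))*(1 + 2*(-½*1*(6 + 1))))*(-48) = -25 + ((-½*1*7)*(1 + 2*(-½*1*7)))*(-48) = -25 - 7*(1 + 2*(-7/2))/2*(-48) = -25 - 7*(1 - 7)/2*(-48) = -25 - 7/2*(-6)*(-48) = -25 + 21*(-48) = -25 - 1008 = -1033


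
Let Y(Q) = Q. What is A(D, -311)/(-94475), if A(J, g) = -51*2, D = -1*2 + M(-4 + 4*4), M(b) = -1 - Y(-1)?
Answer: 102/94475 ≈ 0.0010797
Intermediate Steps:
M(b) = 0 (M(b) = -1 - 1*(-1) = -1 + 1 = 0)
D = -2 (D = -1*2 + 0 = -2 + 0 = -2)
A(J, g) = -102
A(D, -311)/(-94475) = -102/(-94475) = -102*(-1/94475) = 102/94475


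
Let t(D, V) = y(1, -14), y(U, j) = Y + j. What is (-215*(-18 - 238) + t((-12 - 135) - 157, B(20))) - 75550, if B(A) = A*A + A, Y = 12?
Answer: -20512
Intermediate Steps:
y(U, j) = 12 + j
B(A) = A + A² (B(A) = A² + A = A + A²)
t(D, V) = -2 (t(D, V) = 12 - 14 = -2)
(-215*(-18 - 238) + t((-12 - 135) - 157, B(20))) - 75550 = (-215*(-18 - 238) - 2) - 75550 = (-215*(-256) - 2) - 75550 = (55040 - 2) - 75550 = 55038 - 75550 = -20512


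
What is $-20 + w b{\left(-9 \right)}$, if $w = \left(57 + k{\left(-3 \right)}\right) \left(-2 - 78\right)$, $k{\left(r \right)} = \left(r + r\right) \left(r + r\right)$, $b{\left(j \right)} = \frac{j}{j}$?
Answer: $-7460$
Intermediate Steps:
$b{\left(j \right)} = 1$
$k{\left(r \right)} = 4 r^{2}$ ($k{\left(r \right)} = 2 r 2 r = 4 r^{2}$)
$w = -7440$ ($w = \left(57 + 4 \left(-3\right)^{2}\right) \left(-2 - 78\right) = \left(57 + 4 \cdot 9\right) \left(-80\right) = \left(57 + 36\right) \left(-80\right) = 93 \left(-80\right) = -7440$)
$-20 + w b{\left(-9 \right)} = -20 - 7440 = -7460$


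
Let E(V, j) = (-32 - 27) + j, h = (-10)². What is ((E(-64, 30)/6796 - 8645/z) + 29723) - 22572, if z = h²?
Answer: 24296145929/3398000 ≈ 7150.1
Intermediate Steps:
h = 100
E(V, j) = -59 + j
z = 10000 (z = 100² = 10000)
((E(-64, 30)/6796 - 8645/z) + 29723) - 22572 = (((-59 + 30)/6796 - 8645/10000) + 29723) - 22572 = ((-29*1/6796 - 8645*1/10000) + 29723) - 22572 = ((-29/6796 - 1729/2000) + 29723) - 22572 = (-2952071/3398000 + 29723) - 22572 = 100995801929/3398000 - 22572 = 24296145929/3398000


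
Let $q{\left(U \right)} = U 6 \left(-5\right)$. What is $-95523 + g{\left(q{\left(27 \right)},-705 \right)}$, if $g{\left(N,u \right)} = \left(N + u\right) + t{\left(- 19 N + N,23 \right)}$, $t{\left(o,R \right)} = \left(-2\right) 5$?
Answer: $-97048$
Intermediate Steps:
$q{\left(U \right)} = - 30 U$ ($q{\left(U \right)} = 6 U \left(-5\right) = - 30 U$)
$t{\left(o,R \right)} = -10$
$g{\left(N,u \right)} = -10 + N + u$ ($g{\left(N,u \right)} = \left(N + u\right) - 10 = -10 + N + u$)
$-95523 + g{\left(q{\left(27 \right)},-705 \right)} = -95523 - 1525 = -97048$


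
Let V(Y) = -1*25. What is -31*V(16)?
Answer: 775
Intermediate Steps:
V(Y) = -25
-31*V(16) = -31*(-25) = 775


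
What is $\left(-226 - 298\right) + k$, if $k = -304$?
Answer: $-828$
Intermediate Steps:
$\left(-226 - 298\right) + k = \left(-226 - 298\right) - 304 = -524 - 304 = -828$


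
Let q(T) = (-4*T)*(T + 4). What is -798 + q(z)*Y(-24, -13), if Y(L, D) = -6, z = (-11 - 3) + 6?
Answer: -30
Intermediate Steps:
z = -8 (z = -14 + 6 = -8)
q(T) = -4*T*(4 + T) (q(T) = (-4*T)*(4 + T) = -4*T*(4 + T))
-798 + q(z)*Y(-24, -13) = -798 - 4*(-8)*(4 - 8)*(-6) = -798 - 4*(-8)*(-4)*(-6) = -798 - 128*(-6) = -798 + 768 = -30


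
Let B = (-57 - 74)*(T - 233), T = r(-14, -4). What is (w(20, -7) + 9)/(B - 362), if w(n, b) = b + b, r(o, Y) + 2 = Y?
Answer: -5/30947 ≈ -0.00016157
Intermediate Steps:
r(o, Y) = -2 + Y
T = -6 (T = -2 - 4 = -6)
B = 31309 (B = (-57 - 74)*(-6 - 233) = -131*(-239) = 31309)
w(n, b) = 2*b
(w(20, -7) + 9)/(B - 362) = (2*(-7) + 9)/(31309 - 362) = (-14 + 9)/30947 = -5*1/30947 = -5/30947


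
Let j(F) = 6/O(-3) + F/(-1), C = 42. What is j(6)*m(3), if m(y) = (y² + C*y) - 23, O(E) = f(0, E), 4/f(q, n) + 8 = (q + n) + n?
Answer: -3024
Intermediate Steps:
f(q, n) = 4/(-8 + q + 2*n) (f(q, n) = 4/(-8 + ((q + n) + n)) = 4/(-8 + ((n + q) + n)) = 4/(-8 + (q + 2*n)) = 4/(-8 + q + 2*n))
O(E) = 4/(-8 + 2*E) (O(E) = 4/(-8 + 0 + 2*E) = 4/(-8 + 2*E))
m(y) = -23 + y² + 42*y (m(y) = (y² + 42*y) - 23 = -23 + y² + 42*y)
j(F) = -21 - F (j(F) = 6/((2/(-4 - 3))) + F/(-1) = 6/((2/(-7))) + F*(-1) = 6/((2*(-⅐))) - F = 6/(-2/7) - F = 6*(-7/2) - F = -21 - F)
j(6)*m(3) = (-21 - 1*6)*(-23 + 3² + 42*3) = (-21 - 6)*(-23 + 9 + 126) = -27*112 = -3024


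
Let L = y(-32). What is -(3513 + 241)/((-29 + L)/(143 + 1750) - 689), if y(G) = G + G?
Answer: 1184387/217395 ≈ 5.4481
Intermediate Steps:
y(G) = 2*G
L = -64 (L = 2*(-32) = -64)
-(3513 + 241)/((-29 + L)/(143 + 1750) - 689) = -(3513 + 241)/((-29 - 64)/(143 + 1750) - 689) = -3754/(-93/1893 - 689) = -3754/(-93*1/1893 - 689) = -3754/(-31/631 - 689) = -3754/(-434790/631) = -3754*(-631)/434790 = -1*(-1184387/217395) = 1184387/217395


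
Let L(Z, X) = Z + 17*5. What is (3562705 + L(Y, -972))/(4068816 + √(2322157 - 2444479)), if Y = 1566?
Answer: 2252672992/2571491731 - 1782178*I*√122322/8277631882089 ≈ 0.87602 - 7.53e-5*I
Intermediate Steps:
L(Z, X) = 85 + Z (L(Z, X) = Z + 85 = 85 + Z)
(3562705 + L(Y, -972))/(4068816 + √(2322157 - 2444479)) = (3562705 + (85 + 1566))/(4068816 + √(2322157 - 2444479)) = (3562705 + 1651)/(4068816 + √(-122322)) = 3564356/(4068816 + I*√122322)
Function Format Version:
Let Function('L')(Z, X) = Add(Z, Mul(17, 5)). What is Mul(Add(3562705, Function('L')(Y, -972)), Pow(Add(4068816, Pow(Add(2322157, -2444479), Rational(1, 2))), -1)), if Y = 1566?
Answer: Add(Rational(2252672992, 2571491731), Mul(Rational(-1782178, 8277631882089), I, Pow(122322, Rational(1, 2)))) ≈ Add(0.87602, Mul(-7.5300e-5, I))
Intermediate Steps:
Function('L')(Z, X) = Add(85, Z) (Function('L')(Z, X) = Add(Z, 85) = Add(85, Z))
Mul(Add(3562705, Function('L')(Y, -972)), Pow(Add(4068816, Pow(Add(2322157, -2444479), Rational(1, 2))), -1)) = Mul(Add(3562705, Add(85, 1566)), Pow(Add(4068816, Pow(Add(2322157, -2444479), Rational(1, 2))), -1)) = Mul(Add(3562705, 1651), Pow(Add(4068816, Pow(-122322, Rational(1, 2))), -1)) = Mul(3564356, Pow(Add(4068816, Mul(I, Pow(122322, Rational(1, 2)))), -1))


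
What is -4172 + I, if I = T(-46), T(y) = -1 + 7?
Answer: -4166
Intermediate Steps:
T(y) = 6
I = 6
-4172 + I = -4172 + 6 = -4166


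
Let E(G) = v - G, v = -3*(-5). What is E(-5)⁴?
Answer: 160000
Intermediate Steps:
v = 15
E(G) = 15 - G
E(-5)⁴ = (15 - 1*(-5))⁴ = (15 + 5)⁴ = 20⁴ = 160000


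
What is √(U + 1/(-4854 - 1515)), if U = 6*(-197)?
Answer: I*√47946844671/6369 ≈ 34.38*I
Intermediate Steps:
U = -1182
√(U + 1/(-4854 - 1515)) = √(-1182 + 1/(-4854 - 1515)) = √(-1182 + 1/(-6369)) = √(-1182 - 1/6369) = √(-7528159/6369) = I*√47946844671/6369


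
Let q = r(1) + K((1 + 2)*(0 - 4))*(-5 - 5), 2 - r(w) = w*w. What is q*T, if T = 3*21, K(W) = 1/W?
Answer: 231/2 ≈ 115.50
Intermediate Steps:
r(w) = 2 - w² (r(w) = 2 - w*w = 2 - w²)
T = 63
q = 11/6 (q = (2 - 1*1²) + (-5 - 5)/(((1 + 2)*(0 - 4))) = (2 - 1*1) - 10/(3*(-4)) = (2 - 1) - 10/(-12) = 1 - 1/12*(-10) = 1 + ⅚ = 11/6 ≈ 1.8333)
q*T = (11/6)*63 = 231/2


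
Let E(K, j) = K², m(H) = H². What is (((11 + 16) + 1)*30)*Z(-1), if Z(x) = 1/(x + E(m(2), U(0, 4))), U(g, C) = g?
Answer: 56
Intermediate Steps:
Z(x) = 1/(16 + x) (Z(x) = 1/(x + (2²)²) = 1/(x + 4²) = 1/(x + 16) = 1/(16 + x))
(((11 + 16) + 1)*30)*Z(-1) = (((11 + 16) + 1)*30)/(16 - 1) = ((27 + 1)*30)/15 = (28*30)*(1/15) = 840*(1/15) = 56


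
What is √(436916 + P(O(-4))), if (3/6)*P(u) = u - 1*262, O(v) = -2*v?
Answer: 2*√109102 ≈ 660.61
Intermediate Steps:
P(u) = -524 + 2*u (P(u) = 2*(u - 1*262) = 2*(u - 262) = 2*(-262 + u) = -524 + 2*u)
√(436916 + P(O(-4))) = √(436916 + (-524 + 2*(-2*(-4)))) = √(436916 + (-524 + 2*8)) = √(436916 + (-524 + 16)) = √(436916 - 508) = √436408 = 2*√109102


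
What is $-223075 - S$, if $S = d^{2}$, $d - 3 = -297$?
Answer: $-309511$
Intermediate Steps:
$d = -294$ ($d = 3 - 297 = -294$)
$S = 86436$ ($S = \left(-294\right)^{2} = 86436$)
$-223075 - S = -223075 - 86436 = -309511$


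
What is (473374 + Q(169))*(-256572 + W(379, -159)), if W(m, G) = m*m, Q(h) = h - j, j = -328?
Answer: -53514725901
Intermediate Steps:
Q(h) = 328 + h (Q(h) = h - 1*(-328) = h + 328 = 328 + h)
W(m, G) = m**2
(473374 + Q(169))*(-256572 + W(379, -159)) = (473374 + (328 + 169))*(-256572 + 379**2) = (473374 + 497)*(-256572 + 143641) = 473871*(-112931) = -53514725901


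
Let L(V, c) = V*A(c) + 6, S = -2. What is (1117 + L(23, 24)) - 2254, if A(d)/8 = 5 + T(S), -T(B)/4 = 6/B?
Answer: 1997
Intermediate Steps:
T(B) = -24/B
A(d) = 136 (A(d) = 8*(5 - 24/(-2)) = 8*(5 - 24*(-½)) = 8*(5 + 12) = 8*17 = 136)
L(V, c) = 6 + 136*V (L(V, c) = V*136 + 6 = 136*V + 6 = 6 + 136*V)
(1117 + L(23, 24)) - 2254 = (1117 + (6 + 136*23)) - 2254 = (1117 + (6 + 3128)) - 2254 = (1117 + 3134) - 2254 = 4251 - 2254 = 1997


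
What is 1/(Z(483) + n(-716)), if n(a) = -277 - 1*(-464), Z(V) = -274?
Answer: -1/87 ≈ -0.011494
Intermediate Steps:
n(a) = 187 (n(a) = -277 + 464 = 187)
1/(Z(483) + n(-716)) = 1/(-274 + 187) = 1/(-87) = -1/87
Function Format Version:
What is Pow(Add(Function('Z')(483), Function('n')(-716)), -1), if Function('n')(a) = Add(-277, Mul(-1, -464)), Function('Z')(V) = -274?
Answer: Rational(-1, 87) ≈ -0.011494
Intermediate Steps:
Function('n')(a) = 187 (Function('n')(a) = Add(-277, 464) = 187)
Pow(Add(Function('Z')(483), Function('n')(-716)), -1) = Pow(Add(-274, 187), -1) = Pow(-87, -1) = Rational(-1, 87)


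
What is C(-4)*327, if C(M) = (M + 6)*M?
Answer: -2616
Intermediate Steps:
C(M) = M*(6 + M) (C(M) = (6 + M)*M = M*(6 + M))
C(-4)*327 = -4*(6 - 4)*327 = -4*2*327 = -8*327 = -2616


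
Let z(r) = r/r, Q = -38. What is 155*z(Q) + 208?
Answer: 363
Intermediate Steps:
z(r) = 1
155*z(Q) + 208 = 155*1 + 208 = 155 + 208 = 363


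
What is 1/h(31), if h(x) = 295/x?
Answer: 31/295 ≈ 0.10508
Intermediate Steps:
1/h(31) = 1/(295/31) = 31/295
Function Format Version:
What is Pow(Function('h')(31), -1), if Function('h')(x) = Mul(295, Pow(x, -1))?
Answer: Rational(31, 295) ≈ 0.10508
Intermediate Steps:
Pow(Function('h')(31), -1) = Pow(Mul(295, Pow(31, -1)), -1) = Pow(Mul(295, Rational(1, 31)), -1) = Pow(Rational(295, 31), -1) = Rational(31, 295)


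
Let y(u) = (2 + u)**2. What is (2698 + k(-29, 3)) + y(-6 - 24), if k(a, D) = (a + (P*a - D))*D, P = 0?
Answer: 3386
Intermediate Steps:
k(a, D) = D*(a - D) (k(a, D) = (a + (0*a - D))*D = (a + (0 - D))*D = (a - D)*D = D*(a - D))
(2698 + k(-29, 3)) + y(-6 - 24) = (2698 + 3*(-29 - 1*3)) + (2 + (-6 - 24))**2 = (2698 + 3*(-29 - 3)) + (2 - 30)**2 = (2698 + 3*(-32)) + (-28)**2 = (2698 - 96) + 784 = 2602 + 784 = 3386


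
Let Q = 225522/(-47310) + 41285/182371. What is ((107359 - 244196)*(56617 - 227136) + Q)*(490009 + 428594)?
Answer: 4403151390345844143583737/205427905 ≈ 2.1434e+16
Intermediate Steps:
Q = -6529246552/1437995335 (Q = 225522*(-1/47310) + 41285*(1/182371) = -37587/7885 + 41285/182371 = -6529246552/1437995335 ≈ -4.5405)
((107359 - 244196)*(56617 - 227136) + Q)*(490009 + 428594) = ((107359 - 244196)*(56617 - 227136) - 6529246552/1437995335)*(490009 + 428594) = (-136837*(-170519) - 6529246552/1437995335)*918603 = (23333308403 - 6529246552/1437995335)*918603 = (33553188627101053453/1437995335)*918603 = 4403151390345844143583737/205427905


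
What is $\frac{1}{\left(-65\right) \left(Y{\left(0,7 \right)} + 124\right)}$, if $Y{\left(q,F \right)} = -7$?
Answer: $- \frac{1}{7605} \approx -0.00013149$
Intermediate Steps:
$\frac{1}{\left(-65\right) \left(Y{\left(0,7 \right)} + 124\right)} = \frac{1}{\left(-65\right) \left(-7 + 124\right)} = \frac{1}{\left(-65\right) 117} = \frac{1}{-7605} = - \frac{1}{7605}$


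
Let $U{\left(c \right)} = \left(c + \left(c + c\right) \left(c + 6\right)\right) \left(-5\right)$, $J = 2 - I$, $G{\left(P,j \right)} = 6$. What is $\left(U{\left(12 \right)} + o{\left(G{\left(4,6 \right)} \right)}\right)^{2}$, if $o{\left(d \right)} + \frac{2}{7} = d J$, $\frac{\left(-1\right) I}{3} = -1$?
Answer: $\frac{242861056}{49} \approx 4.9564 \cdot 10^{6}$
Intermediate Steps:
$I = 3$ ($I = \left(-3\right) \left(-1\right) = 3$)
$J = -1$ ($J = 2 - 3 = -1$)
$U{\left(c \right)} = - 5 c - 10 c \left(6 + c\right)$ ($U{\left(c \right)} = \left(c + 2 c \left(6 + c\right)\right) \left(-5\right) = - 5 c - 10 c \left(6 + c\right)$)
$o{\left(d \right)} = - \frac{2}{7} - d$ ($o{\left(d \right)} = - \frac{2}{7} + d \left(-1\right) = - \frac{2}{7} - d$)
$\left(U{\left(12 \right)} + o{\left(G{\left(4,6 \right)} \right)}\right)^{2} = \left(\left(-5\right) 12 \left(13 + 2 \cdot 12\right) - \frac{44}{7}\right)^{2} = \left(\left(-5\right) 12 \left(13 + 24\right) - \frac{44}{7}\right)^{2} = \left(\left(-5\right) 12 \cdot 37 - \frac{44}{7}\right)^{2} = \left(-2220 - \frac{44}{7}\right)^{2} = \left(- \frac{15584}{7}\right)^{2} = \frac{242861056}{49}$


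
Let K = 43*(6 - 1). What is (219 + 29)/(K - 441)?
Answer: -124/113 ≈ -1.0973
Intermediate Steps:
K = 215 (K = 43*5 = 215)
(219 + 29)/(K - 441) = (219 + 29)/(215 - 441) = 248/(-226) = 248*(-1/226) = -124/113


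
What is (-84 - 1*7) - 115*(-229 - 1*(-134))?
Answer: 10834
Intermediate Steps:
(-84 - 1*7) - 115*(-229 - 1*(-134)) = (-84 - 7) - 115*(-229 + 134) = -91 - 115*(-95) = -91 + 10925 = 10834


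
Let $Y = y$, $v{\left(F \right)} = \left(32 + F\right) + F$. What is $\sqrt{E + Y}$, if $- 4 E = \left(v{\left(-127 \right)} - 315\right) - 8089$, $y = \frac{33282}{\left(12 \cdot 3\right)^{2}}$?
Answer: $\frac{\sqrt{314234}}{12} \approx 46.714$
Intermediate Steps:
$v{\left(F \right)} = 32 + 2 F$
$y = \frac{1849}{72}$ ($y = \frac{33282}{36^{2}} = \frac{33282}{1296} = 33282 \cdot \frac{1}{1296} = \frac{1849}{72} \approx 25.681$)
$E = \frac{4313}{2}$ ($E = - \frac{\left(\left(32 + 2 \left(-127\right)\right) - 315\right) - 8089}{4} = - \frac{\left(\left(32 - 254\right) - 315\right) - 8089}{4} = - \frac{\left(-222 - 315\right) - 8089}{4} = - \frac{-537 - 8089}{4} = \left(- \frac{1}{4}\right) \left(-8626\right) = \frac{4313}{2} \approx 2156.5$)
$Y = \frac{1849}{72} \approx 25.681$
$\sqrt{E + Y} = \sqrt{\frac{4313}{2} + \frac{1849}{72}} = \sqrt{\frac{157117}{72}} = \frac{\sqrt{314234}}{12}$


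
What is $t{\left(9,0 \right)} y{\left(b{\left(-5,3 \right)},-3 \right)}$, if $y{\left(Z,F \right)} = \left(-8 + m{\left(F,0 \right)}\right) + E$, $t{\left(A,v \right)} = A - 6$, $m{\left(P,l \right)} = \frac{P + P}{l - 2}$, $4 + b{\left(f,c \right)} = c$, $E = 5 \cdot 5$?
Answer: $60$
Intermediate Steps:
$E = 25$
$b{\left(f,c \right)} = -4 + c$
$m{\left(P,l \right)} = \frac{2 P}{-2 + l}$
$t{\left(A,v \right)} = -6 + A$
$y{\left(Z,F \right)} = 17 - F$ ($y{\left(Z,F \right)} = \left(-8 + \frac{2 F}{-2 + 0}\right) + 25 = \left(-8 + \frac{2 F}{-2}\right) + 25 = \left(-8 + 2 F \left(- \frac{1}{2}\right)\right) + 25 = \left(-8 - F\right) + 25 = 17 - F$)
$t{\left(9,0 \right)} y{\left(b{\left(-5,3 \right)},-3 \right)} = \left(-6 + 9\right) \left(17 - -3\right) = 3 \left(17 + 3\right) = 3 \cdot 20 = 60$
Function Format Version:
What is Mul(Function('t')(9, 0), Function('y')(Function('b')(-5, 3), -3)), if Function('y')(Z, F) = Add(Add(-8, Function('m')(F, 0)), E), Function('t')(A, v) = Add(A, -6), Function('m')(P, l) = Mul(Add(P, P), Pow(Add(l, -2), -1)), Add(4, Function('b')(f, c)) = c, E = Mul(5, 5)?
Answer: 60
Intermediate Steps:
E = 25
Function('b')(f, c) = Add(-4, c)
Function('m')(P, l) = Mul(2, P, Pow(Add(-2, l), -1)) (Function('m')(P, l) = Mul(Mul(2, P), Pow(Add(-2, l), -1)) = Mul(2, P, Pow(Add(-2, l), -1)))
Function('t')(A, v) = Add(-6, A)
Function('y')(Z, F) = Add(17, Mul(-1, F)) (Function('y')(Z, F) = Add(Add(-8, Mul(2, F, Pow(Add(-2, 0), -1))), 25) = Add(Add(-8, Mul(2, F, Pow(-2, -1))), 25) = Add(Add(-8, Mul(2, F, Rational(-1, 2))), 25) = Add(Add(-8, Mul(-1, F)), 25) = Add(17, Mul(-1, F)))
Mul(Function('t')(9, 0), Function('y')(Function('b')(-5, 3), -3)) = Mul(Add(-6, 9), Add(17, Mul(-1, -3))) = Mul(3, Add(17, 3)) = Mul(3, 20) = 60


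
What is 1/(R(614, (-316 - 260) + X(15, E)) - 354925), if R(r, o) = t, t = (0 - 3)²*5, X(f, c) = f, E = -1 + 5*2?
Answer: -1/354880 ≈ -2.8179e-6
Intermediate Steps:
E = 9 (E = -1 + 10 = 9)
t = 45 (t = (-3)²*5 = 9*5 = 45)
R(r, o) = 45
1/(R(614, (-316 - 260) + X(15, E)) - 354925) = 1/(45 - 354925) = 1/(-354880) = -1/354880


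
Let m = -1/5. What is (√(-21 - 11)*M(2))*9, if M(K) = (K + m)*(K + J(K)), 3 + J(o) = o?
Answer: 324*I*√2/5 ≈ 91.641*I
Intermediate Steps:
J(o) = -3 + o
m = -⅕ (m = -1*⅕ = -⅕ ≈ -0.20000)
M(K) = (-3 + 2*K)*(-⅕ + K) (M(K) = (K - ⅕)*(K + (-3 + K)) = (-⅕ + K)*(-3 + 2*K) = (-3 + 2*K)*(-⅕ + K))
(√(-21 - 11)*M(2))*9 = (√(-21 - 11)*(⅗ + 2*2² - 17/5*2))*9 = (√(-32)*(⅗ + 2*4 - 34/5))*9 = ((4*I*√2)*(⅗ + 8 - 34/5))*9 = ((4*I*√2)*(9/5))*9 = (36*I*√2/5)*9 = 324*I*√2/5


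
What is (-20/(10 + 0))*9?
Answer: -18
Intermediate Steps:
(-20/(10 + 0))*9 = (-20/10)*9 = ((⅒)*(-20))*9 = -2*9 = -18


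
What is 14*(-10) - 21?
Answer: -161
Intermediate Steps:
14*(-10) - 21 = -140 - 21 = -161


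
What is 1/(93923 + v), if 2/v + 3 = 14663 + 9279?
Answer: 23939/2248422699 ≈ 1.0647e-5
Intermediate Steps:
v = 2/23939 (v = 2/(-3 + (14663 + 9279)) = 2/(-3 + 23942) = 2/23939 ≈ 8.3546e-5)
1/(93923 + v) = 1/(93923 + 2/23939) = 1/(2248422699/23939) = 23939/2248422699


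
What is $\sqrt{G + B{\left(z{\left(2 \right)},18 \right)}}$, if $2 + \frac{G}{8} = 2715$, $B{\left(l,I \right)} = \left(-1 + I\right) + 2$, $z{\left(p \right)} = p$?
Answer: $\sqrt{21723} \approx 147.39$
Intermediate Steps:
$B{\left(l,I \right)} = 1 + I$
$G = 21704$ ($G = -16 + 8 \cdot 2715 = -16 + 21720 = 21704$)
$\sqrt{G + B{\left(z{\left(2 \right)},18 \right)}} = \sqrt{21704 + \left(1 + 18\right)} = \sqrt{21704 + 19} = \sqrt{21723}$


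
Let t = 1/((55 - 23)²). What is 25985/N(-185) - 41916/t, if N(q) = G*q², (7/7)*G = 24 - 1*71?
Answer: -13808646087757/321715 ≈ -4.2922e+7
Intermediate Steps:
G = -47 (G = 24 - 1*71 = 24 - 71 = -47)
t = 1/1024 (t = 1/(32²) = 1/1024 ≈ 0.00097656)
N(q) = -47*q²
25985/N(-185) - 41916/t = 25985/((-47*(-185)²)) - 41916/1/1024 = 25985/((-47*34225)) - 41916*1024 = 25985/(-1608575) - 42921984 = 25985*(-1/1608575) - 42921984 = -5197/321715 - 42921984 = -13808646087757/321715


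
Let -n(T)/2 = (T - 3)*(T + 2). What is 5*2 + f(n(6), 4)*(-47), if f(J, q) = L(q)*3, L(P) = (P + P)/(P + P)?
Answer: -131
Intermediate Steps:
n(T) = -2*(-3 + T)*(2 + T) (n(T) = -2*(T - 3)*(T + 2) = -2*(-3 + T)*(2 + T))
L(P) = 1 (L(P) = (2*P)/((2*P)) = (2*P)*(1/(2*P)) = 1)
f(J, q) = 3 (f(J, q) = 1*3 = 3)
5*2 + f(n(6), 4)*(-47) = 5*2 + 3*(-47) = 10 - 141 = -131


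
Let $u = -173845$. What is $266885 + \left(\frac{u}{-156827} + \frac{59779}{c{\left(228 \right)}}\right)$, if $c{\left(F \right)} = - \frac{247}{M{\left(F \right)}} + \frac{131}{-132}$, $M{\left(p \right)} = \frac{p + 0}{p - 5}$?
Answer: $\frac{334739482938011}{1255400135} \approx 2.6664 \cdot 10^{5}$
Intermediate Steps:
$M{\left(p \right)} = \frac{p}{-5 + p}$
$c{\left(F \right)} = - \frac{131}{132} - \frac{247 \left(-5 + F\right)}{F}$ ($c{\left(F \right)} = - \frac{247}{F \frac{1}{-5 + F}} + \frac{131}{-132} = - 247 \frac{-5 + F}{F} + 131 \left(- \frac{1}{132}\right) = - \frac{247 \left(-5 + F\right)}{F} - \frac{131}{132} = - \frac{131}{132} - \frac{247 \left(-5 + F\right)}{F}$)
$266885 + \left(\frac{u}{-156827} + \frac{59779}{c{\left(228 \right)}}\right) = 266885 + \left(- \frac{173845}{-156827} + \frac{59779}{- \frac{32735}{132} + \frac{1235}{228}}\right) = 266885 + \left(\left(-173845\right) \left(- \frac{1}{156827}\right) + \frac{59779}{- \frac{32735}{132} + 1235 \cdot \frac{1}{228}}\right) = 266885 + \left(\frac{173845}{156827} + \frac{59779}{- \frac{32735}{132} + \frac{65}{12}}\right) = 266885 + \left(\frac{173845}{156827} + \frac{59779}{- \frac{8005}{33}}\right) = 266885 + \left(\frac{173845}{156827} + 59779 \left(- \frac{33}{8005}\right)\right) = 266885 + \left(\frac{173845}{156827} - \frac{1972707}{8005}\right) = 266885 - \frac{307982091464}{1255400135} = \frac{334739482938011}{1255400135}$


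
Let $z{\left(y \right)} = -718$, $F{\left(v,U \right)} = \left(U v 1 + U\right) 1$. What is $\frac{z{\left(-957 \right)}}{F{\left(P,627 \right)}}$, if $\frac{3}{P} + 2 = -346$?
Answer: $- \frac{83288}{72105} \approx -1.1551$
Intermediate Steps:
$P = - \frac{1}{116}$ ($P = \frac{3}{-2 - 346} = \frac{3}{-348} = 3 \left(- \frac{1}{348}\right) = - \frac{1}{116} \approx -0.0086207$)
$F{\left(v,U \right)} = U + U v$ ($F{\left(v,U \right)} = \left(U v + U\right) 1 = \left(U + U v\right) 1 = U + U v$)
$\frac{z{\left(-957 \right)}}{F{\left(P,627 \right)}} = - \frac{718}{627 \left(1 - \frac{1}{116}\right)} = - \frac{718}{627 \cdot \frac{115}{116}} = - \frac{718}{\frac{72105}{116}} = \left(-718\right) \frac{116}{72105} = - \frac{83288}{72105}$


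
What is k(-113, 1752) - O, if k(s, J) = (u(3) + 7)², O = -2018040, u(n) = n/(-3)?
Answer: 2018076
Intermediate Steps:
u(n) = -n/3 (u(n) = n*(-⅓) = -n/3)
k(s, J) = 36 (k(s, J) = (-⅓*3 + 7)² = (-1 + 7)² = 6² = 36)
k(-113, 1752) - O = 36 - 1*(-2018040) = 36 + 2018040 = 2018076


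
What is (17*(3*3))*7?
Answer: 1071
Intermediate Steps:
(17*(3*3))*7 = (17*9)*7 = 153*7 = 1071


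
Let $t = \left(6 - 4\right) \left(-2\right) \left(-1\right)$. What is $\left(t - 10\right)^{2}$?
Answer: $36$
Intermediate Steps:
$t = 4$ ($t = 2 \left(-2\right) \left(-1\right) = \left(-4\right) \left(-1\right) = 4$)
$\left(t - 10\right)^{2} = \left(4 - 10\right)^{2} = \left(-6\right)^{2} = 36$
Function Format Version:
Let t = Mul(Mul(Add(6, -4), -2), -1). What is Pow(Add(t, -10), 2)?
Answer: 36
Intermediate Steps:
t = 4 (t = Mul(Mul(2, -2), -1) = Mul(-4, -1) = 4)
Pow(Add(t, -10), 2) = Pow(Add(4, -10), 2) = Pow(-6, 2) = 36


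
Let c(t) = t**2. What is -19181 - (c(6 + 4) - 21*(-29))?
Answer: -19890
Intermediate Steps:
-19181 - (c(6 + 4) - 21*(-29)) = -19181 - ((6 + 4)**2 - 21*(-29)) = -19181 - (10**2 + 609) = -19181 - (100 + 609) = -19181 - 1*709 = -19181 - 709 = -19890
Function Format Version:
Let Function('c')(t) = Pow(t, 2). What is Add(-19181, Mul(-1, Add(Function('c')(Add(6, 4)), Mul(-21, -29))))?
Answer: -19890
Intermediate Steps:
Add(-19181, Mul(-1, Add(Function('c')(Add(6, 4)), Mul(-21, -29)))) = Add(-19181, Mul(-1, Add(Pow(Add(6, 4), 2), Mul(-21, -29)))) = Add(-19181, Mul(-1, Add(Pow(10, 2), 609))) = Add(-19181, Mul(-1, Add(100, 609))) = Add(-19181, Mul(-1, 709)) = Add(-19181, -709) = -19890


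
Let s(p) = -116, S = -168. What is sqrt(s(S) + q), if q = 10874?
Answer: sqrt(10758) ≈ 103.72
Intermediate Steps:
sqrt(s(S) + q) = sqrt(-116 + 10874) = sqrt(10758)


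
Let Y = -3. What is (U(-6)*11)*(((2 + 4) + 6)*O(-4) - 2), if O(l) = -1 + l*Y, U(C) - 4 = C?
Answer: -2860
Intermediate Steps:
U(C) = 4 + C
O(l) = -1 - 3*l (O(l) = -1 + l*(-3) = -1 - 3*l)
(U(-6)*11)*(((2 + 4) + 6)*O(-4) - 2) = ((4 - 6)*11)*(((2 + 4) + 6)*(-1 - 3*(-4)) - 2) = (-2*11)*((6 + 6)*(-1 + 12) - 2) = -22*(12*11 - 2) = -22*(132 - 2) = -22*130 = -2860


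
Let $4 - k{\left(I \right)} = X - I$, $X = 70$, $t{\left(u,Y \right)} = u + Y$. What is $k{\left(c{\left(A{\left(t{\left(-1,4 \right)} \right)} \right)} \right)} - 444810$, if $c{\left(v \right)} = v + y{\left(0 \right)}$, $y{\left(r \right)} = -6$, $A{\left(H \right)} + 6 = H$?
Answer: $-444885$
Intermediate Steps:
$t{\left(u,Y \right)} = Y + u$
$A{\left(H \right)} = -6 + H$
$c{\left(v \right)} = -6 + v$ ($c{\left(v \right)} = v - 6 = -6 + v$)
$k{\left(I \right)} = -66 + I$ ($k{\left(I \right)} = 4 - \left(70 - I\right) = 4 + \left(-70 + I\right) = -66 + I$)
$k{\left(c{\left(A{\left(t{\left(-1,4 \right)} \right)} \right)} \right)} - 444810 = \left(-66 + \left(-6 + \left(-6 + \left(4 - 1\right)\right)\right)\right) - 444810 = \left(-66 + \left(-6 + \left(-6 + 3\right)\right)\right) - 444810 = \left(-66 - 9\right) - 444810 = -75 - 444810 = -444885$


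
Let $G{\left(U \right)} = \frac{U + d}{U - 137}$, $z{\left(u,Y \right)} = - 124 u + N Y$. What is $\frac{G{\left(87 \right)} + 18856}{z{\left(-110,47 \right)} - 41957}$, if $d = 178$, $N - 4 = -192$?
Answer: $- \frac{188507}{371530} \approx -0.50738$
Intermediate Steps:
$N = -188$ ($N = 4 - 192 = -188$)
$z{\left(u,Y \right)} = - 188 Y - 124 u$ ($z{\left(u,Y \right)} = - 124 u - 188 Y = - 188 Y - 124 u$)
$G{\left(U \right)} = \frac{178 + U}{-137 + U}$ ($G{\left(U \right)} = \frac{U + 178}{U - 137} = \frac{178 + U}{-137 + U}$)
$\frac{G{\left(87 \right)} + 18856}{z{\left(-110,47 \right)} - 41957} = \frac{\frac{178 + 87}{-137 + 87} + 18856}{\left(\left(-188\right) 47 - -13640\right) - 41957} = \frac{\frac{1}{-50} \cdot 265 + 18856}{\left(-8836 + 13640\right) - 41957} = \frac{\left(- \frac{1}{50}\right) 265 + 18856}{4804 - 41957} = \frac{- \frac{53}{10} + 18856}{-37153} = \frac{188507}{10} \left(- \frac{1}{37153}\right) = - \frac{188507}{371530}$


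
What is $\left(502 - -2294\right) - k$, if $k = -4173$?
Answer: $6969$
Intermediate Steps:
$\left(502 - -2294\right) - k = \left(502 - -2294\right) - -4173 = \left(502 + 2294\right) + 4173 = 2796 + 4173 = 6969$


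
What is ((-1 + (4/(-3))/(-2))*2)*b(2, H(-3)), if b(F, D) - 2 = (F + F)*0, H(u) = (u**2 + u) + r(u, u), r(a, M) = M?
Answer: -4/3 ≈ -1.3333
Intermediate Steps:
H(u) = u**2 + 2*u (H(u) = (u**2 + u) + u = (u + u**2) + u = u**2 + 2*u)
b(F, D) = 2 (b(F, D) = 2 + (F + F)*0 = 2 + (2*F)*0 = 2 + 0 = 2)
((-1 + (4/(-3))/(-2))*2)*b(2, H(-3)) = ((-1 + (4/(-3))/(-2))*2)*2 = ((-1 + (4*(-1/3))*(-1/2))*2)*2 = ((-1 - 4/3*(-1/2))*2)*2 = ((-1 + 2/3)*2)*2 = -1/3*2*2 = -2/3*2 = -4/3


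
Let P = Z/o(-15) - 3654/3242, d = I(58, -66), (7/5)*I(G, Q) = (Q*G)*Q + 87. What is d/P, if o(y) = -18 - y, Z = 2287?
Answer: -877893075/3712708 ≈ -236.46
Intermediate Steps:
I(G, Q) = 435/7 + 5*G*Q²/7 (I(G, Q) = 5*((Q*G)*Q + 87)/7 = 5*((G*Q)*Q + 87)/7 = 5*(G*Q² + 87)/7 = 5*(87 + G*Q²)/7 = 435/7 + 5*G*Q²/7)
d = 180525 (d = 435/7 + (5/7)*58*(-66)² = 435/7 + (5/7)*58*4356 = 435/7 + 1263240/7 = 180525)
P = -3712708/4863 (P = 2287/(-18 - 1*(-15)) - 3654/3242 = 2287/(-18 + 15) - 3654*1/3242 = 2287/(-3) - 1827/1621 = 2287*(-⅓) - 1827/1621 = -2287/3 - 1827/1621 = -3712708/4863 ≈ -763.46)
d/P = 180525/(-3712708/4863) = 180525*(-4863/3712708) = -877893075/3712708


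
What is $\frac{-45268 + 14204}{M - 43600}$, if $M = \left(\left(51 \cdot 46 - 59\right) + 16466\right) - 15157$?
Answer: $\frac{7766}{10001} \approx 0.77652$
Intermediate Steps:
$M = 3596$ ($M = \left(\left(2346 - 59\right) + 16466\right) - 15157 = \left(2287 + 16466\right) - 15157 = 18753 - 15157 = 3596$)
$\frac{-45268 + 14204}{M - 43600} = \frac{-45268 + 14204}{3596 - 43600} = - \frac{31064}{-40004} = \left(-31064\right) \left(- \frac{1}{40004}\right) = \frac{7766}{10001}$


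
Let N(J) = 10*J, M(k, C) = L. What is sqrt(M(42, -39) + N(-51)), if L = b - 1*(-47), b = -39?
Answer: I*sqrt(502) ≈ 22.405*I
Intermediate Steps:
L = 8 (L = -39 - 1*(-47) = -39 + 47 = 8)
M(k, C) = 8
sqrt(M(42, -39) + N(-51)) = sqrt(8 + 10*(-51)) = sqrt(8 - 510) = sqrt(-502) = I*sqrt(502)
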